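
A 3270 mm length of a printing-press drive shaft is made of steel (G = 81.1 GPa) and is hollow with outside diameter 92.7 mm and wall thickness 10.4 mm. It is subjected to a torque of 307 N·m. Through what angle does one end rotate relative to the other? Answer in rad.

J = π(d_o⁴ − d_i⁴)/32 = π(0.0927⁴ − 0.0719⁴)/32 = 4.626×10^-6 m⁴.
θ = T·L/(G·J) = 307.0 × 3.27 / (81.1×10⁹ × 4.626×10^-6) = 2.676×10^-3 rad.

0.00268 rad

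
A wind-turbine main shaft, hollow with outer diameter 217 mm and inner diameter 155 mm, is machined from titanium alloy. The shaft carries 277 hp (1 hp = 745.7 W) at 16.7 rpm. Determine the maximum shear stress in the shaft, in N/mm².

79.6 N/mm²

ω = 2π·16.7/60 = 1.749 rad/s, so T = P/ω = 277×745.7 / 1.749 = 118100 N·m.
J = π(d_o⁴ − d_i⁴)/32 = π(0.217⁴ − 0.155⁴)/32 = 1.610×10^-4 m⁴.
τ_max = T·r/J = 118100 × 0.108 / 1.610×10^-4 = 7.959×10^7 Pa.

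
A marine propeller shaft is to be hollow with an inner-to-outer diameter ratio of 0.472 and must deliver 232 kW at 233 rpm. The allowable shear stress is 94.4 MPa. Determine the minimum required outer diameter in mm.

81.4 mm

ω = 2π·233/60 = 24.40 rad/s, so T = P/ω = 232×10³ / 24.40 = 9508 N·m.
For a hollow shaft with d_i/d_o = 0.472: τ_max = 16T/(π d_o³ (1−k⁴)), so d_o = [16T/(π τ_allow (1−k⁴))]^(1/3) = [16·9508/(π·9.44×10^7·0.9504)]^(1/3) = 0.08142 m.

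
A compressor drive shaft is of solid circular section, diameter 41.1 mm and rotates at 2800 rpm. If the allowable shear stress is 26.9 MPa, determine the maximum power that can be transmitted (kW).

108 kW

J = πd⁴/32 = π(0.0411)⁴/32 = 2.801×10^-7 m⁴.
T_max = τ_allow·J/r = 2.69×10^7 × 2.801×10^-7 / 0.0206 = 366.7 N·m.
ω = 2π·2800/60 = 293.2 rad/s, so P_max = T_max·ω = 1.075×10^5 W.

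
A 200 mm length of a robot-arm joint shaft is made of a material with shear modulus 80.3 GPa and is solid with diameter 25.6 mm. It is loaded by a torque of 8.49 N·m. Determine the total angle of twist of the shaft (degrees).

J = πd⁴/32 = π(0.0256)⁴/32 = 4.217×10^-8 m⁴.
θ = T·L/(G·J) = 8.490 × 0.200 / (80.3×10⁹ × 4.217×10^-8) = 5.015×10^-4 rad.

0.0287°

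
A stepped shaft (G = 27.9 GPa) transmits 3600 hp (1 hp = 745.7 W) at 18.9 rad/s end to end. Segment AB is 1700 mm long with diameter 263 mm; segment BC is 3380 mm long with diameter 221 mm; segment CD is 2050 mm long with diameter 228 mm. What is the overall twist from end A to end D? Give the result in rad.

0.131 rad

ω = 18.9 rad/s, so T = P/ω = 3600×745.7 / 18.90 = 142000 N·m.
J_AB = π(0.263)⁴/32 = 4.70×10^-4 m⁴; J_BC = π(0.221)⁴/32 = 2.34×10^-4 m⁴; J_CD = π(0.228)⁴/32 = 2.65×10^-4 m⁴.
θ = (T/G)·Σ L_i/J_i = (142000/27.9×10⁹)·(1.70/4.70×10^-4 + 3.38/2.34×10^-4 + 2.05/2.65×10^-4) = 0.1312 rad.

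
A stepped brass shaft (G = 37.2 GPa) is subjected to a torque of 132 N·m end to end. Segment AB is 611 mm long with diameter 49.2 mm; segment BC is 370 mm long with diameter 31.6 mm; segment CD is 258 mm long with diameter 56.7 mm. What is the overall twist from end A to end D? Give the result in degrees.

1.04°

J_AB = π(0.0492)⁴/32 = 5.75×10^-7 m⁴; J_BC = π(0.0316)⁴/32 = 9.79×10^-8 m⁴; J_CD = π(0.0567)⁴/32 = 1.01×10^-6 m⁴.
θ = (T/G)·Σ L_i/J_i = (132.0/37.2×10⁹)·(0.611/5.75×10^-7 + 0.370/9.79×10^-8 + 0.258/1.01×10^-6) = 0.01808 rad.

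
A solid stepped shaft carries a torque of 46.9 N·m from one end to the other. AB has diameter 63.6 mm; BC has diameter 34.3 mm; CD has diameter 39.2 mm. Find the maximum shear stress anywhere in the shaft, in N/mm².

5.92 N/mm²

Under the same torque, τ_max = 16T/(πd³) is largest where d is smallest — segment BC (d = 34.3 mm).
τ_max = 16·46.90/(π·(0.0343)³) = 5.919×10^6 Pa.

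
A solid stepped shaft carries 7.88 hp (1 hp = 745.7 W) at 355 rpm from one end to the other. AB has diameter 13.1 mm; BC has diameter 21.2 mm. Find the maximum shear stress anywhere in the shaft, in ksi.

ω = 2π·355/60 = 37.18 rad/s, so T = P/ω = 7.88×745.7 / 37.18 = 158.1 N·m.
Under the same torque, τ_max = 16T/(πd³) is largest where d is smallest — segment AB (d = 13.1 mm).
τ_max = 16·158.1/(π·(0.0131)³) = 3.581×10^8 Pa.

51.9 ksi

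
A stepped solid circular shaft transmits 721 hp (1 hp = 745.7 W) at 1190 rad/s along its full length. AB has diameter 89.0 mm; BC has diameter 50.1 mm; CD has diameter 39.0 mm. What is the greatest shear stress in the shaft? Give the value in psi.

ω = 1190 rad/s, so T = P/ω = 721×745.7 / 1190 = 451.8 N·m.
Under the same torque, τ_max = 16T/(πd³) is largest where d is smallest — segment CD (d = 39.0 mm).
τ_max = 16·451.8/(π·(0.0390)³) = 3.879×10^7 Pa.

5630 psi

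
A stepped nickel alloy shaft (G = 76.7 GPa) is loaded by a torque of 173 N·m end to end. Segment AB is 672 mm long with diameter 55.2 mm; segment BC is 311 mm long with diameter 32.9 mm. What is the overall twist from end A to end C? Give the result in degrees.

J_AB = π(0.0552)⁴/32 = 9.11×10^-7 m⁴; J_BC = π(0.0329)⁴/32 = 1.15×10^-7 m⁴.
θ = (T/G)·Σ L_i/J_i = (173.0/76.7×10⁹)·(0.672/9.11×10^-7 + 0.311/1.15×10^-7) = 7.761×10^-3 rad.

0.445°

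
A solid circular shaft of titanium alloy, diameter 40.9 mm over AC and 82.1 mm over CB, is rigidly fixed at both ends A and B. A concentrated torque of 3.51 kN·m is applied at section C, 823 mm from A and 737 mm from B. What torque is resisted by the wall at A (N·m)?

Compatibility: T_A·a/J_AC = T_B·b/J_CB with T_A + T_B = T₀.
J_AC = 2.75×10^-7 m⁴, J_CB = 4.46×10^-6 m⁴, so T_A = T₀·(J_AC/a)/((J_AC/a)+(J_CB/b)) = 183.5 N·m, T_B = 3327 N·m.

183 N·m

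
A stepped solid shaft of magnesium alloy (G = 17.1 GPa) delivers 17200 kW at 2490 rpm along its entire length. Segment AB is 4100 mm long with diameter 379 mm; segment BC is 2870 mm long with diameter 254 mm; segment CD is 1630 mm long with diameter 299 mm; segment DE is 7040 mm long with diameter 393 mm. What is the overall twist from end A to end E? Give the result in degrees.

3.12°

ω = 2π·2490/60 = 260.8 rad/s, so T = P/ω = 17200×10³ / 260.8 = 65960 N·m.
J_AB = π(0.379)⁴/32 = 2.03×10^-3 m⁴; J_BC = π(0.254)⁴/32 = 4.09×10^-4 m⁴; J_CD = π(0.299)⁴/32 = 7.85×10^-4 m⁴; J_DE = π(0.393)⁴/32 = 2.34×10^-3 m⁴.
θ = (T/G)·Σ L_i/J_i = (65960/17.1×10⁹)·(4.10/2.03×10^-3 + 2.87/4.09×10^-4 + 1.63/7.85×10^-4 + 7.04/2.34×10^-3) = 0.05451 rad.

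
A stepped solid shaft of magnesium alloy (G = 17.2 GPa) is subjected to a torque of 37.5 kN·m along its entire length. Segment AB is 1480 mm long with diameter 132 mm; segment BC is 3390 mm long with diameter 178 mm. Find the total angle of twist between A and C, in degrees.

J_AB = π(0.132)⁴/32 = 2.98×10^-5 m⁴; J_BC = π(0.178)⁴/32 = 9.86×10^-5 m⁴.
θ = (T/G)·Σ L_i/J_i = (37500/17.2×10⁹)·(1.48/2.98×10^-5 + 3.39/9.86×10^-5) = 0.1833 rad.

10.5°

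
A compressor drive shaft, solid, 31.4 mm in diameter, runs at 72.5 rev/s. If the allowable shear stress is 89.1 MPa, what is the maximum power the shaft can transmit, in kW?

J = πd⁴/32 = π(0.0314)⁴/32 = 9.544×10^-8 m⁴.
T_max = τ_allow·J/r = 8.91×10^7 × 9.544×10^-8 / 0.0157 = 541.6 N·m.
ω = 2π·72.5 = 455.5 rad/s, so P_max = T_max·ω = 2.467×10^5 W.

247 kW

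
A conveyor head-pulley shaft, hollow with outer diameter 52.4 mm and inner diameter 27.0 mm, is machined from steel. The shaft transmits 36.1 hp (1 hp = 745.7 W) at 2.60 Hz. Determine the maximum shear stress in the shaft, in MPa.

ω = 2π·2.60 = 16.34 rad/s, so T = P/ω = 36.1×745.7 / 16.34 = 1648 N·m.
J = π(d_o⁴ − d_i⁴)/32 = π(0.0524⁴ − 0.0270⁴)/32 = 6.880×10^-7 m⁴.
τ_max = T·r/J = 1648 × 0.0262 / 6.880×10^-7 = 6.275×10^7 Pa.

62.8 MPa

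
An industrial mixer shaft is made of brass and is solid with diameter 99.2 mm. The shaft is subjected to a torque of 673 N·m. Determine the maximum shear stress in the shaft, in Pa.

3.51e6 Pa

J = πd⁴/32 = π(0.0992)⁴/32 = 9.507×10^-6 m⁴.
τ_max = T·r/J = 673.0 × 0.0496 / 9.507×10^-6 = 3.511×10^6 Pa.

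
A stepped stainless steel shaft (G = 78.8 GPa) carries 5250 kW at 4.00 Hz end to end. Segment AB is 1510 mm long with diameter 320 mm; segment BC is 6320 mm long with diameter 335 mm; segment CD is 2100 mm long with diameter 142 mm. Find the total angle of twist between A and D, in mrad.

ω = 2π·4.00 = 25.13 rad/s, so T = P/ω = 5250×10³ / 25.13 = 208900 N·m.
J_AB = π(0.320)⁴/32 = 1.03×10^-3 m⁴; J_BC = π(0.335)⁴/32 = 1.24×10^-3 m⁴; J_CD = π(0.142)⁴/32 = 3.99×10^-5 m⁴.
θ = (T/G)·Σ L_i/J_i = (208900/78.8×10⁹)·(1.51/1.03×10^-3 + 6.32/1.24×10^-3 + 2.10/3.99×10^-5) = 0.1569 rad.

157 mrad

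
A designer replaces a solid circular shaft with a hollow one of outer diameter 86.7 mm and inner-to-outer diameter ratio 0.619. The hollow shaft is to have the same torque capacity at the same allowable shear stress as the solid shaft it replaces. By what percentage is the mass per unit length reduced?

Equal τ_max and T ⇒ the solid shaft needs d_s³ = d_o³(1−k⁴), so d_s = 86.7·(1−0.619⁴)^(1/3) = 82.23 mm.
Area ratio A_h/A_s = d_o²(1−k²)/d_s² = (1−k²)/(1−k⁴)^(2/3) = 0.6857.
Mass saving = 1 − 0.6857 = 31.4 %.

31.4 %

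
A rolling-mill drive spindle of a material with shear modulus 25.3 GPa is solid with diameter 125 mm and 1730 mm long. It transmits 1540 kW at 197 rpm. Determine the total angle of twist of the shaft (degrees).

12.2°

ω = 2π·197/60 = 20.63 rad/s, so T = P/ω = 1540×10³ / 20.63 = 74650 N·m.
J = πd⁴/32 = π(0.125)⁴/32 = 2.397×10^-5 m⁴.
θ = T·L/(G·J) = 74650 × 1.73 / (25.3×10⁹ × 2.397×10^-5) = 0.2130 rad.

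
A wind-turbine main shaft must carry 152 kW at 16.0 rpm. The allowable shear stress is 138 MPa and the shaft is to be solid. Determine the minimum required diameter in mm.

150 mm

ω = 2π·16.0/60 = 1.676 rad/s, so T = P/ω = 152×10³ / 1.676 = 90720 N·m.
For a solid shaft τ_max = 16T/(πd³), so d = (16T/(π τ_allow))^(1/3) = (16·90720/(π·1.38×10^8))^(1/3) = 0.1496 m.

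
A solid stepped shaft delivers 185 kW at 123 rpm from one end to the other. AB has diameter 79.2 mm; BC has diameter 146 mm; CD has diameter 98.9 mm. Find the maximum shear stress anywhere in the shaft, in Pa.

1.47e8 Pa

ω = 2π·123/60 = 12.88 rad/s, so T = P/ω = 185×10³ / 12.88 = 14360 N·m.
Under the same torque, τ_max = 16T/(πd³) is largest where d is smallest — segment AB (d = 79.2 mm).
τ_max = 16·14360/(π·(0.0792)³) = 1.472×10^8 Pa.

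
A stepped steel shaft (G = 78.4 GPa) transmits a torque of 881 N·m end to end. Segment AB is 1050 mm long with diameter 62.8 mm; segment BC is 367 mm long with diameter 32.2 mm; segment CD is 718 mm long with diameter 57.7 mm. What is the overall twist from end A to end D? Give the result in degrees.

3.11°

J_AB = π(0.0628)⁴/32 = 1.53×10^-6 m⁴; J_BC = π(0.0322)⁴/32 = 1.06×10^-7 m⁴; J_CD = π(0.0577)⁴/32 = 1.09×10^-6 m⁴.
θ = (T/G)·Σ L_i/J_i = (881.0/78.4×10⁹)·(1.05/1.53×10^-6 + 0.367/1.06×10^-7 + 0.718/1.09×10^-6) = 0.05422 rad.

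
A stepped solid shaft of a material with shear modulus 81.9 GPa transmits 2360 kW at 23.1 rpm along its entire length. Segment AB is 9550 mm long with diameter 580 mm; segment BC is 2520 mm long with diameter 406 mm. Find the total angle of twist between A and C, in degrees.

ω = 2π·23.1/60 = 2.419 rad/s, so T = P/ω = 2360×10³ / 2.419 = 975600 N·m.
J_AB = π(0.580)⁴/32 = 0.0111 m⁴; J_BC = π(0.406)⁴/32 = 2.67×10^-3 m⁴.
θ = (T/G)·Σ L_i/J_i = (975600/81.9×10⁹)·(9.55/0.0111 + 2.52/2.67×10^-3) = 0.02149 rad.

1.23°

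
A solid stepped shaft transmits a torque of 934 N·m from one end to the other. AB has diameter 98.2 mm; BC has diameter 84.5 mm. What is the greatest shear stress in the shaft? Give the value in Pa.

Under the same torque, τ_max = 16T/(πd³) is largest where d is smallest — segment BC (d = 84.5 mm).
τ_max = 16·934.0/(π·(0.0845)³) = 7.884×10^6 Pa.

7.88e6 Pa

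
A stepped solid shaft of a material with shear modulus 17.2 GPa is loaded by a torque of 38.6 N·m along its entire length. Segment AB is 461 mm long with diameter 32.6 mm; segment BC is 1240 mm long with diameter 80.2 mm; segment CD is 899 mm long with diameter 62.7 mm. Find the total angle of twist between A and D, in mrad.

11.3 mrad

J_AB = π(0.0326)⁴/32 = 1.11×10^-7 m⁴; J_BC = π(0.0802)⁴/32 = 4.06×10^-6 m⁴; J_CD = π(0.0627)⁴/32 = 1.52×10^-6 m⁴.
θ = (T/G)·Σ L_i/J_i = (38.60/17.2×10⁹)·(0.461/1.11×10^-7 + 1.24/4.06×10^-6 + 0.899/1.52×10^-6) = 0.01134 rad.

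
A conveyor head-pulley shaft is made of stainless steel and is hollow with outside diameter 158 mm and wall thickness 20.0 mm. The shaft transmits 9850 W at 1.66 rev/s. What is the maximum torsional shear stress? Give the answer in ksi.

ω = 2π·1.66 = 10.43 rad/s, so T = P/ω = 9850 / 10.43 = 944.4 N·m.
J = π(d_o⁴ − d_i⁴)/32 = π(0.158⁴ − 0.118⁴)/32 = 4.215×10^-5 m⁴.
τ_max = T·r/J = 944.4 × 0.0790 / 4.215×10^-5 = 1.770×10^6 Pa.

0.257 ksi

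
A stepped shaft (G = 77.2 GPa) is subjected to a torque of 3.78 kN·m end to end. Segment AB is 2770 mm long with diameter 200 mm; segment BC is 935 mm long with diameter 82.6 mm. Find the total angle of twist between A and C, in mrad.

10.9 mrad

J_AB = π(0.200)⁴/32 = 1.57×10^-4 m⁴; J_BC = π(0.0826)⁴/32 = 4.57×10^-6 m⁴.
θ = (T/G)·Σ L_i/J_i = (3780/77.2×10⁹)·(2.77/1.57×10^-4 + 0.935/4.57×10^-6) = 0.01088 rad.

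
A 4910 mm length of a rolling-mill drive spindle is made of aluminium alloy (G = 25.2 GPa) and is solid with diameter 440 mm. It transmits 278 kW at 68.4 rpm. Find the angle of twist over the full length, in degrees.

ω = 2π·68.4/60 = 7.163 rad/s, so T = P/ω = 278×10³ / 7.163 = 38810 N·m.
J = πd⁴/32 = π(0.440)⁴/32 = 3.680×10^-3 m⁴.
θ = T·L/(G·J) = 38810 × 4.91 / (25.2×10⁹ × 3.680×10^-3) = 2.055×10^-3 rad.

0.118°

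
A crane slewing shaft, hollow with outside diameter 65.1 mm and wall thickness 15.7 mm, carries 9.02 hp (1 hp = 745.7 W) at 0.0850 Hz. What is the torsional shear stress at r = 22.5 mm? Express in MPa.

173 MPa

ω = 2π·0.0850 = 0.5341 rad/s, so T = P/ω = 9.02×745.7 / 0.5341 = 12590 N·m.
J = π(d_o⁴ − d_i⁴)/32 = π(0.0651⁴ − 0.0337⁴)/32 = 1.637×10^-6 m⁴.
Shear stress varies linearly with radius: τ = T·r/J = 12590 × 0.0225 / 1.637×10^-6 = 1.731×10^8 Pa.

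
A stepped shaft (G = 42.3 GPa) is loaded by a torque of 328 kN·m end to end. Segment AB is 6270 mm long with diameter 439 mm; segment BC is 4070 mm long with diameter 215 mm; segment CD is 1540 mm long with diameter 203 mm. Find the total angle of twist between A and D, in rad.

J_AB = π(0.439)⁴/32 = 3.65×10^-3 m⁴; J_BC = π(0.215)⁴/32 = 2.10×10^-4 m⁴; J_CD = π(0.203)⁴/32 = 1.67×10^-4 m⁴.
θ = (T/G)·Σ L_i/J_i = (328000/42.3×10⁹)·(6.27/3.65×10^-3 + 4.07/2.10×10^-4 + 1.54/1.67×10^-4) = 0.2354 rad.

0.235 rad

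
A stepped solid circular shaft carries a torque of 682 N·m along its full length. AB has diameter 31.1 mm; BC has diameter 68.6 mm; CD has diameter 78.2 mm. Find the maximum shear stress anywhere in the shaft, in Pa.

1.15e8 Pa

Under the same torque, τ_max = 16T/(πd³) is largest where d is smallest — segment AB (d = 31.1 mm).
τ_max = 16·682.0/(π·(0.0311)³) = 1.155×10^8 Pa.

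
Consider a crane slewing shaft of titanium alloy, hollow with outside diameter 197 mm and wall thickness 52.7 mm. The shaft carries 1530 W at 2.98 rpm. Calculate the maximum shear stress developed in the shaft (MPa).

3.43 MPa

ω = 2π·2.98/60 = 0.3121 rad/s, so T = P/ω = 1530 / 0.3121 = 4903 N·m.
J = π(d_o⁴ − d_i⁴)/32 = π(0.197⁴ − 0.0916⁴)/32 = 1.410×10^-4 m⁴.
τ_max = T·r/J = 4903 × 0.0985 / 1.410×10^-4 = 3.426×10^6 Pa.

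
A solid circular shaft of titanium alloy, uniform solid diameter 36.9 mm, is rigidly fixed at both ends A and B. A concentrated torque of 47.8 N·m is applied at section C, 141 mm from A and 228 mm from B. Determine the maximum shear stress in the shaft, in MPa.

With uniform GJ and both ends fixed, compatibility θ_AC = θ_CB gives T_A·a = T_B·b, together with T_A + T_B = T₀.
T_A = T₀·b/(a+b) = 47.80·228/369.0 = 29.53 N·m; T_B = 18.27 N·m.
τ in each portion: τ_AC = 2.99×10^6 Pa, τ_CB = 1.85×10^6 Pa; maximum is in AC.
τ_max = T_AC·r/J = 29.53·0.0184/1.82×10^-7 = 2.994×10^6 Pa.

2.99 MPa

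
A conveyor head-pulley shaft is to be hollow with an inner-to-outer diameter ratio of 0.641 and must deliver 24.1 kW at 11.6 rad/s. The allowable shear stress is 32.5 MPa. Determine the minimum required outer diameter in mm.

ω = 11.6 rad/s, so T = P/ω = 24.1×10³ / 11.60 = 2078 N·m.
For a hollow shaft with d_i/d_o = 0.641: τ_max = 16T/(π d_o³ (1−k⁴)), so d_o = [16T/(π τ_allow (1−k⁴))]^(1/3) = [16·2078/(π·3.25×10^7·0.8312)]^(1/3) = 0.07317 m.

73.2 mm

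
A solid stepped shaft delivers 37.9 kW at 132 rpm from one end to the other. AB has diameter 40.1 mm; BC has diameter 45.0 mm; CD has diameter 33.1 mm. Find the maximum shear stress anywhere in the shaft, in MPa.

ω = 2π·132/60 = 13.82 rad/s, so T = P/ω = 37.9×10³ / 13.82 = 2742 N·m.
Under the same torque, τ_max = 16T/(πd³) is largest where d is smallest — segment CD (d = 33.1 mm).
τ_max = 16·2742/(π·(0.0331)³) = 3.851×10^8 Pa.

385 MPa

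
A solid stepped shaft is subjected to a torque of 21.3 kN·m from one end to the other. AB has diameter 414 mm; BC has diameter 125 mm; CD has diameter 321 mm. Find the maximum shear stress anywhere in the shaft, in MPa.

Under the same torque, τ_max = 16T/(πd³) is largest where d is smallest — segment BC (d = 125 mm).
τ_max = 16·21300/(π·(0.125)³) = 5.554×10^7 Pa.

55.5 MPa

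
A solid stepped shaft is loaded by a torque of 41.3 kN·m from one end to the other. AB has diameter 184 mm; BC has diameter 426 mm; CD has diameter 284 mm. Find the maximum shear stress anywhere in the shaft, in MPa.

Under the same torque, τ_max = 16T/(πd³) is largest where d is smallest — segment AB (d = 184 mm).
τ_max = 16·41300/(π·(0.184)³) = 3.376×10^7 Pa.

33.8 MPa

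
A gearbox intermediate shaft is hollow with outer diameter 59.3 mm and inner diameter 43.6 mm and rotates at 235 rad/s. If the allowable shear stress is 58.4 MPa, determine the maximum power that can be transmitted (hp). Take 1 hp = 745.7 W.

J = π(d_o⁴ − d_i⁴)/32 = π(0.0593⁴ − 0.0436⁴)/32 = 8.592×10^-7 m⁴.
T_max = τ_allow·J/r = 5.84×10^7 × 8.592×10^-7 / 0.0296 = 1692 N·m.
ω = 235 rad/s, so P_max = T_max·ω = 3.977×10^5 W.

533 hp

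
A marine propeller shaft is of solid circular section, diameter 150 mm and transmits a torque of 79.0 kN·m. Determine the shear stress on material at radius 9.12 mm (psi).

J = πd⁴/32 = π(0.150)⁴/32 = 4.970×10^-5 m⁴.
Shear stress varies linearly with radius: τ = T·r/J = 79000 × 0.00912 / 4.970×10^-5 = 1.450×10^7 Pa.

2100 psi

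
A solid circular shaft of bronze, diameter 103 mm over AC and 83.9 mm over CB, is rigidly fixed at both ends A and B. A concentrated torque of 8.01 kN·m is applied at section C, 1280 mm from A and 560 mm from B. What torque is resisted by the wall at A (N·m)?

3990 N·m

Compatibility: T_A·a/J_AC = T_B·b/J_CB with T_A + T_B = T₀.
J_AC = 1.10×10^-5 m⁴, J_CB = 4.86×10^-6 m⁴, so T_A = T₀·(J_AC/a)/((J_AC/a)+(J_CB/b)) = 3992 N·m, T_B = 4018 N·m.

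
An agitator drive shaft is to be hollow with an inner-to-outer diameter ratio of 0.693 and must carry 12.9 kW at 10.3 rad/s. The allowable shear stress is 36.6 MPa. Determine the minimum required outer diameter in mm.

61.0 mm

ω = 10.3 rad/s, so T = P/ω = 12.9×10³ / 10.30 = 1252 N·m.
For a hollow shaft with d_i/d_o = 0.693: τ_max = 16T/(π d_o³ (1−k⁴)), so d_o = [16T/(π τ_allow (1−k⁴))]^(1/3) = [16·1252/(π·3.66×10^7·0.7694)]^(1/3) = 0.06096 m.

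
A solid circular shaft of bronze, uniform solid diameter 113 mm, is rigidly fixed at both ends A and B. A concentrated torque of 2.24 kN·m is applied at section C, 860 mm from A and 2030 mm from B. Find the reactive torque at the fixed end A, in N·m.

1570 N·m

With uniform GJ and both ends fixed, compatibility θ_AC = θ_CB gives T_A·a = T_B·b, together with T_A + T_B = T₀.
T_A = T₀·b/(a+b) = 2240·2030/2890 = 1573 N·m; T_B = 666.6 N·m.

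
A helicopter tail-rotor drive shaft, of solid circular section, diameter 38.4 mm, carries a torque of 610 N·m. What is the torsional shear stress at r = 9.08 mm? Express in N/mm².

25.9 N/mm²

J = πd⁴/32 = π(0.0384)⁴/32 = 2.135×10^-7 m⁴.
Shear stress varies linearly with radius: τ = T·r/J = 610.0 × 0.00908 / 2.135×10^-7 = 2.595×10^7 Pa.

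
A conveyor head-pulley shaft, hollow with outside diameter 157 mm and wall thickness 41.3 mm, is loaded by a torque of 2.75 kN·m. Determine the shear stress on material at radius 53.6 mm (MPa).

J = π(d_o⁴ − d_i⁴)/32 = π(0.157⁴ − 0.0744⁴)/32 = 5.664×10^-5 m⁴.
Shear stress varies linearly with radius: τ = T·r/J = 2750 × 0.0536 / 5.664×10^-5 = 2.602×10^6 Pa.

2.60 MPa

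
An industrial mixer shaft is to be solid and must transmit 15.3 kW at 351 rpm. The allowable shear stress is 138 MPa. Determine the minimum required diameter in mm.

24.9 mm

ω = 2π·351/60 = 36.76 rad/s, so T = P/ω = 15.3×10³ / 36.76 = 416.3 N·m.
For a solid shaft τ_max = 16T/(πd³), so d = (16T/(π τ_allow))^(1/3) = (16·416.3/(π·1.38×10^8))^(1/3) = 0.02486 m.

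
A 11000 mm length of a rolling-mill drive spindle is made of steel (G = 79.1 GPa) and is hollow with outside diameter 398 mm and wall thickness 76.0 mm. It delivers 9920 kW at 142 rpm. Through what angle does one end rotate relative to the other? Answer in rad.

ω = 2π·142/60 = 14.87 rad/s, so T = P/ω = 9920×10³ / 14.87 = 667100 N·m.
J = π(d_o⁴ − d_i⁴)/32 = π(0.398⁴ − 0.246⁴)/32 = 2.104×10^-3 m⁴.
θ = T·L/(G·J) = 667100 × 11.0 / (79.1×10⁹ × 2.104×10^-3) = 0.04410 rad.

0.0441 rad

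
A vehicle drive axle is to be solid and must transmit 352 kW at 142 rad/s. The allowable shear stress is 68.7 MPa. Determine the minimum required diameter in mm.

56.9 mm

ω = 142 rad/s, so T = P/ω = 352×10³ / 142.0 = 2479 N·m.
For a solid shaft τ_max = 16T/(πd³), so d = (16T/(π τ_allow))^(1/3) = (16·2479/(π·6.87×10^7))^(1/3) = 0.05685 m.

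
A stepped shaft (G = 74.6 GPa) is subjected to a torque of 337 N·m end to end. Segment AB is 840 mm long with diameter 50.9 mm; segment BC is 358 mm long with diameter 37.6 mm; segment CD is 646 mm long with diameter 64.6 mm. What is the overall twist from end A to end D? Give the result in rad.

0.0157 rad

J_AB = π(0.0509)⁴/32 = 6.59×10^-7 m⁴; J_BC = π(0.0376)⁴/32 = 1.96×10^-7 m⁴; J_CD = π(0.0646)⁴/32 = 1.71×10^-6 m⁴.
θ = (T/G)·Σ L_i/J_i = (337.0/74.6×10⁹)·(0.840/6.59×10^-7 + 0.358/1.96×10^-7 + 0.646/1.71×10^-6) = 0.01571 rad.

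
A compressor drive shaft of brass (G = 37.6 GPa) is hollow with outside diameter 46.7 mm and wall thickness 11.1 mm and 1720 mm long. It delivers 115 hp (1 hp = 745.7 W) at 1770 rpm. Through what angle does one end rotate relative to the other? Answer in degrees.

2.81°

ω = 2π·1770/60 = 185.4 rad/s, so T = P/ω = 115×745.7 / 185.4 = 462.7 N·m.
J = π(d_o⁴ − d_i⁴)/32 = π(0.0467⁴ − 0.0245⁴)/32 = 4.316×10^-7 m⁴.
θ = T·L/(G·J) = 462.7 × 1.72 / (37.6×10⁹ × 4.316×10^-7) = 0.04904 rad.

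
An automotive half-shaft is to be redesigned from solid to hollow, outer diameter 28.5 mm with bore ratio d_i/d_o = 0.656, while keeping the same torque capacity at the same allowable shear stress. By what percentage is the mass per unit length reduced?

Equal τ_max and T ⇒ the solid shaft needs d_s³ = d_o³(1−k⁴), so d_s = 28.5·(1−0.656⁴)^(1/3) = 26.62 mm.
Area ratio A_h/A_s = d_o²(1−k²)/d_s² = (1−k²)/(1−k⁴)^(2/3) = 0.6530.
Mass saving = 1 − 0.6530 = 34.7 %.

34.7 %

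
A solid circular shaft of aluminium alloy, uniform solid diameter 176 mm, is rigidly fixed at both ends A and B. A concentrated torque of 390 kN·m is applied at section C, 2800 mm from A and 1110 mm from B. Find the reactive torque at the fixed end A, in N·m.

With uniform GJ and both ends fixed, compatibility θ_AC = θ_CB gives T_A·a = T_B·b, together with T_A + T_B = T₀.
T_A = T₀·b/(a+b) = 390000·1110/3910 = 110700 N·m; T_B = 279300 N·m.

111000 N·m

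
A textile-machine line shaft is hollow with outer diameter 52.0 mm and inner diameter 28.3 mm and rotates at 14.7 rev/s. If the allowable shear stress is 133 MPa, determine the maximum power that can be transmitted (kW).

J = π(d_o⁴ − d_i⁴)/32 = π(0.0520⁴ − 0.0283⁴)/32 = 6.548×10^-7 m⁴.
T_max = τ_allow·J/r = 1.33×10^8 × 6.548×10^-7 / 0.0260 = 3350 N·m.
ω = 2π·14.7 = 92.36 rad/s, so P_max = T_max·ω = 3.094×10^5 W.

309 kW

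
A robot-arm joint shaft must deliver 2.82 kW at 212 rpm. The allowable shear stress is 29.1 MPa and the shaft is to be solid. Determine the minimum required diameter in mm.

28.1 mm

ω = 2π·212/60 = 22.20 rad/s, so T = P/ω = 2.82×10³ / 22.20 = 127.0 N·m.
For a solid shaft τ_max = 16T/(πd³), so d = (16T/(π τ_allow))^(1/3) = (16·127.0/(π·2.91×10^7))^(1/3) = 0.02812 m.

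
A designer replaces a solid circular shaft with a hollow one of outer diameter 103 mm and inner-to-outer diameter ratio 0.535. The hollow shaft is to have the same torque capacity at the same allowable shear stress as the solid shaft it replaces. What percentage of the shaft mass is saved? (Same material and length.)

Equal τ_max and T ⇒ the solid shaft needs d_s³ = d_o³(1−k⁴), so d_s = 103·(1−0.535⁴)^(1/3) = 100.1 mm.
Area ratio A_h/A_s = d_o²(1−k²)/d_s² = (1−k²)/(1−k⁴)^(2/3) = 0.7556.
Mass saving = 1 − 0.7556 = 24.4 %.

24.4 %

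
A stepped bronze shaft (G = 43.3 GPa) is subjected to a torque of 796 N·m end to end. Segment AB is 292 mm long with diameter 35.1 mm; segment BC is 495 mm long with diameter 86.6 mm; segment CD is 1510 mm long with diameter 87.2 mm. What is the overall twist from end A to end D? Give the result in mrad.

J_AB = π(0.0351)⁴/32 = 1.49×10^-7 m⁴; J_BC = π(0.0866)⁴/32 = 5.52×10^-6 m⁴; J_CD = π(0.0872)⁴/32 = 5.68×10^-6 m⁴.
θ = (T/G)·Σ L_i/J_i = (796.0/43.3×10⁹)·(0.292/1.49×10^-7 + 0.495/5.52×10^-6 + 1.51/5.68×10^-6) = 0.04256 rad.

42.6 mrad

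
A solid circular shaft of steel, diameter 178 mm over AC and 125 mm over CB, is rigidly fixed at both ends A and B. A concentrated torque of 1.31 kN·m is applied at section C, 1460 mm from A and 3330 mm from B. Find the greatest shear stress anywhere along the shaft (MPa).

Compatibility: T_A·a/J_AC = T_B·b/J_CB with T_A + T_B = T₀.
J_AC = 9.86×10^-5 m⁴, J_CB = 2.40×10^-5 m⁴, so T_A = T₀·(J_AC/a)/((J_AC/a)+(J_CB/b)) = 1184 N·m, T_B = 126.2 N·m.
τ in each portion: τ_AC = 1.07×10^6 Pa, τ_CB = 3.29×10^5 Pa; maximum is in AC.
τ_max = T_AC·r/J = 1184·0.0890/9.86×10^-5 = 1.069×10^6 Pa.

1.07 MPa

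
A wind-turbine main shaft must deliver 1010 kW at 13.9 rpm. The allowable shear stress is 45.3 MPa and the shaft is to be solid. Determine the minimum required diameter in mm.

427 mm

ω = 2π·13.9/60 = 1.456 rad/s, so T = P/ω = 1010×10³ / 1.456 = 693900 N·m.
For a solid shaft τ_max = 16T/(πd³), so d = (16T/(π τ_allow))^(1/3) = (16·693900/(π·4.53×10^7))^(1/3) = 0.4273 m.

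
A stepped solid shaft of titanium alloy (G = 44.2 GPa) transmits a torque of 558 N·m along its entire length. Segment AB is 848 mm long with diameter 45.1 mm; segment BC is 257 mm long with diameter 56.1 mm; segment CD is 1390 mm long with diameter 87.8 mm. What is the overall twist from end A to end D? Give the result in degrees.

1.87°

J_AB = π(0.0451)⁴/32 = 4.06×10^-7 m⁴; J_BC = π(0.0561)⁴/32 = 9.72×10^-7 m⁴; J_CD = π(0.0878)⁴/32 = 5.83×10^-6 m⁴.
θ = (T/G)·Σ L_i/J_i = (558.0/44.2×10⁹)·(0.848/4.06×10^-7 + 0.257/9.72×10^-7 + 1.39/5.83×10^-6) = 0.03270 rad.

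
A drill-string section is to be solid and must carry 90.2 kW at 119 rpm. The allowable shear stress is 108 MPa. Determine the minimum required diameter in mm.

ω = 2π·119/60 = 12.46 rad/s, so T = P/ω = 90.2×10³ / 12.46 = 7238 N·m.
For a solid shaft τ_max = 16T/(πd³), so d = (16T/(π τ_allow))^(1/3) = (16·7238/(π·1.08×10^8))^(1/3) = 0.06989 m.

69.9 mm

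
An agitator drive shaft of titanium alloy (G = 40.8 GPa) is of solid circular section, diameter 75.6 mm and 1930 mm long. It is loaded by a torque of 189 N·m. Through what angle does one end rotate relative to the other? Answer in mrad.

2.79 mrad

J = πd⁴/32 = π(0.0756)⁴/32 = 3.207×10^-6 m⁴.
θ = T·L/(G·J) = 189.0 × 1.93 / (40.8×10⁹ × 3.207×10^-6) = 2.788×10^-3 rad.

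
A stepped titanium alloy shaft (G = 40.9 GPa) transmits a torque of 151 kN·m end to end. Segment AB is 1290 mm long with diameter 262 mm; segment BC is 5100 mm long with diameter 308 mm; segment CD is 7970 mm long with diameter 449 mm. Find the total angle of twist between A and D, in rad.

0.0390 rad

J_AB = π(0.262)⁴/32 = 4.63×10^-4 m⁴; J_BC = π(0.308)⁴/32 = 8.83×10^-4 m⁴; J_CD = π(0.449)⁴/32 = 3.99×10^-3 m⁴.
θ = (T/G)·Σ L_i/J_i = (151000/40.9×10⁹)·(1.29/4.63×10^-4 + 5.10/8.83×10^-4 + 7.97/3.99×10^-3) = 0.03898 rad.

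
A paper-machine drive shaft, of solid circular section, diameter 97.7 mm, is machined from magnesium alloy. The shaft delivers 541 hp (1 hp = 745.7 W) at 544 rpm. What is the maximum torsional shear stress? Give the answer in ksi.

5.61 ksi

ω = 2π·544/60 = 56.97 rad/s, so T = P/ω = 541×745.7 / 56.97 = 7082 N·m.
J = πd⁴/32 = π(0.0977)⁴/32 = 8.945×10^-6 m⁴.
τ_max = T·r/J = 7082 × 0.0489 / 8.945×10^-6 = 3.867×10^7 Pa.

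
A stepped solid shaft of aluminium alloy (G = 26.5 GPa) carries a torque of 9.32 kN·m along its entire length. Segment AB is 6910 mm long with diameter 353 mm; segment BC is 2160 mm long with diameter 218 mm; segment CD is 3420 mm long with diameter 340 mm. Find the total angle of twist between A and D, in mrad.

5.94 mrad

J_AB = π(0.353)⁴/32 = 1.52×10^-3 m⁴; J_BC = π(0.218)⁴/32 = 2.22×10^-4 m⁴; J_CD = π(0.340)⁴/32 = 1.31×10^-3 m⁴.
θ = (T/G)·Σ L_i/J_i = (9320/26.5×10⁹)·(6.91/1.52×10^-3 + 2.16/2.22×10^-4 + 3.42/1.31×10^-3) = 5.937×10^-3 rad.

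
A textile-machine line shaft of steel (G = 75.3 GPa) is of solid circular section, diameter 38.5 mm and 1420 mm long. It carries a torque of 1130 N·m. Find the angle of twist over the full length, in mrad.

98.8 mrad

J = πd⁴/32 = π(0.0385)⁴/32 = 2.157×10^-7 m⁴.
θ = T·L/(G·J) = 1130 × 1.42 / (75.3×10⁹ × 2.157×10^-7) = 0.09879 rad.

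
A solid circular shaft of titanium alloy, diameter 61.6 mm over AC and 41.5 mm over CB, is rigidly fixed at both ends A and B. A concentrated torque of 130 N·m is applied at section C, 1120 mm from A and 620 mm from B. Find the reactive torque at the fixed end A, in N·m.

94.7 N·m

Compatibility: T_A·a/J_AC = T_B·b/J_CB with T_A + T_B = T₀.
J_AC = 1.41×10^-6 m⁴, J_CB = 2.91×10^-7 m⁴, so T_A = T₀·(J_AC/a)/((J_AC/a)+(J_CB/b)) = 94.74 N·m, T_B = 35.26 N·m.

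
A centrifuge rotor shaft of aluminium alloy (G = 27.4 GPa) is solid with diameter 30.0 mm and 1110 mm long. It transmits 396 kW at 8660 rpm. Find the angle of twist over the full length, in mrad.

ω = 2π·8660/60 = 906.9 rad/s, so T = P/ω = 396×10³ / 906.9 = 436.7 N·m.
J = πd⁴/32 = π(0.0300)⁴/32 = 7.952×10^-8 m⁴.
θ = T·L/(G·J) = 436.7 × 1.11 / (27.4×10⁹ × 7.952×10^-8) = 0.2225 rad.

222 mrad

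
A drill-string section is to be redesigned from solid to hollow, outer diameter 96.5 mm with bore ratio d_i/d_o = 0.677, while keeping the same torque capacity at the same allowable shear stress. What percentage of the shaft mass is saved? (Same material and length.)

36.6 %

Equal τ_max and T ⇒ the solid shaft needs d_s³ = d_o³(1−k⁴), so d_s = 96.5·(1−0.677⁴)^(1/3) = 89.21 mm.
Area ratio A_h/A_s = d_o²(1−k²)/d_s² = (1−k²)/(1−k⁴)^(2/3) = 0.6339.
Mass saving = 1 − 0.6339 = 36.6 %.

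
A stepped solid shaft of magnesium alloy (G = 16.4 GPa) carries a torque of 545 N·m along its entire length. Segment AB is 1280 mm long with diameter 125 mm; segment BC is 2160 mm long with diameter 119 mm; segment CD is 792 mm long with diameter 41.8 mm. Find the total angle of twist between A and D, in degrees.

5.34°

J_AB = π(0.125)⁴/32 = 2.40×10^-5 m⁴; J_BC = π(0.119)⁴/32 = 1.97×10^-5 m⁴; J_CD = π(0.0418)⁴/32 = 3.00×10^-7 m⁴.
θ = (T/G)·Σ L_i/J_i = (545.0/16.4×10⁹)·(1.28/2.40×10^-5 + 2.16/1.97×10^-5 + 0.792/3.00×10^-7) = 0.09324 rad.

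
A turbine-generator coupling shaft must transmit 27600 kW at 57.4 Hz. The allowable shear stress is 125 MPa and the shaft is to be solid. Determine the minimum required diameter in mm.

ω = 2π·57.4 = 360.7 rad/s, so T = P/ω = 27600×10³ / 360.7 = 76530 N·m.
For a solid shaft τ_max = 16T/(πd³), so d = (16T/(π τ_allow))^(1/3) = (16·76530/(π·1.25×10^8))^(1/3) = 0.1461 m.

146 mm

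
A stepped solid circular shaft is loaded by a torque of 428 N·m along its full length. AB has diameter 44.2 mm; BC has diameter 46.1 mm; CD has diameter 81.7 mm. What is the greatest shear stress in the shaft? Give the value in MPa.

25.2 MPa

Under the same torque, τ_max = 16T/(πd³) is largest where d is smallest — segment AB (d = 44.2 mm).
τ_max = 16·428.0/(π·(0.0442)³) = 2.524×10^7 Pa.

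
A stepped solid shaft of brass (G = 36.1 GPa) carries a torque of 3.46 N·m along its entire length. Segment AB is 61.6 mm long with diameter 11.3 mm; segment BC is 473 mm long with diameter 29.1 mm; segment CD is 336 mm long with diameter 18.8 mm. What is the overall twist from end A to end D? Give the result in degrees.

0.399°

J_AB = π(0.0113)⁴/32 = 1.60×10^-9 m⁴; J_BC = π(0.0291)⁴/32 = 7.04×10^-8 m⁴; J_CD = π(0.0188)⁴/32 = 1.23×10^-8 m⁴.
θ = (T/G)·Σ L_i/J_i = (3.460/36.1×10⁹)·(0.0616/1.60×10^-9 + 0.473/7.04×10^-8 + 0.336/1.23×10^-8) = 6.958×10^-3 rad.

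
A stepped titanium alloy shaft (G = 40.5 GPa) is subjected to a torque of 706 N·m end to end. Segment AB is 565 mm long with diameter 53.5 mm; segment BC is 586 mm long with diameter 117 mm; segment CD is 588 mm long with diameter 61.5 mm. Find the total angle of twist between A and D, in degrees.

1.15°

J_AB = π(0.0535)⁴/32 = 8.04×10^-7 m⁴; J_BC = π(0.117)⁴/32 = 1.84×10^-5 m⁴; J_CD = π(0.0615)⁴/32 = 1.40×10^-6 m⁴.
θ = (T/G)·Σ L_i/J_i = (706.0/40.5×10⁹)·(0.565/8.04×10^-7 + 0.586/1.84×10^-5 + 0.588/1.40×10^-6) = 0.02010 rad.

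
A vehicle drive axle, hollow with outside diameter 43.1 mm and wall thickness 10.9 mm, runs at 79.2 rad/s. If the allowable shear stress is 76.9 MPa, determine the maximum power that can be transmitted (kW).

90.0 kW

J = π(d_o⁴ − d_i⁴)/32 = π(0.0431⁴ − 0.0213⁴)/32 = 3.186×10^-7 m⁴.
T_max = τ_allow·J/r = 7.69×10^7 × 3.186×10^-7 / 0.0215 = 1137 N·m.
ω = 79.2 rad/s, so P_max = T_max·ω = 9.003×10^4 W.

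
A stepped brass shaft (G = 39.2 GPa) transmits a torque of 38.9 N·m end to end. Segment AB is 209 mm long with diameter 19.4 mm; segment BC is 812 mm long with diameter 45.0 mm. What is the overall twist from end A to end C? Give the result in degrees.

J_AB = π(0.0194)⁴/32 = 1.39×10^-8 m⁴; J_BC = π(0.0450)⁴/32 = 4.03×10^-7 m⁴.
θ = (T/G)·Σ L_i/J_i = (38.90/39.2×10⁹)·(0.209/1.39×10^-8 + 0.812/4.03×10^-7) = 0.01692 rad.

0.969°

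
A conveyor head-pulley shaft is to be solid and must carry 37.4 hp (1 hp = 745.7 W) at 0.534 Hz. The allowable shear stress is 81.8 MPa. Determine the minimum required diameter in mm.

ω = 2π·0.534 = 3.355 rad/s, so T = P/ω = 37.4×745.7 / 3.355 = 8312 N·m.
For a solid shaft τ_max = 16T/(πd³), so d = (16T/(π τ_allow))^(1/3) = (16·8312/(π·8.18×10^7))^(1/3) = 0.08029 m.

80.3 mm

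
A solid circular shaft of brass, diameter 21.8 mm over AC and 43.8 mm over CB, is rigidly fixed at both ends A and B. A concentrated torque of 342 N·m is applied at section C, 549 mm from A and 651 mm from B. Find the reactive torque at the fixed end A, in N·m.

23.2 N·m

Compatibility: T_A·a/J_AC = T_B·b/J_CB with T_A + T_B = T₀.
J_AC = 2.22×10^-8 m⁴, J_CB = 3.61×10^-7 m⁴, so T_A = T₀·(J_AC/a)/((J_AC/a)+(J_CB/b)) = 23.20 N·m, T_B = 318.8 N·m.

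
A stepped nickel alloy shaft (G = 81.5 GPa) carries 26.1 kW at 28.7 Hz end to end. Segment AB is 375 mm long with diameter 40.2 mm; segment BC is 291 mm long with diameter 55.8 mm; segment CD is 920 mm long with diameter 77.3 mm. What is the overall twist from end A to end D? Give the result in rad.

0.00361 rad

ω = 2π·28.7 = 180.3 rad/s, so T = P/ω = 26.1×10³ / 180.3 = 144.7 N·m.
J_AB = π(0.0402)⁴/32 = 2.56×10^-7 m⁴; J_BC = π(0.0558)⁴/32 = 9.52×10^-7 m⁴; J_CD = π(0.0773)⁴/32 = 3.51×10^-6 m⁴.
θ = (T/G)·Σ L_i/J_i = (144.7/81.5×10⁹)·(0.375/2.56×10^-7 + 0.291/9.52×10^-7 + 0.920/3.51×10^-6) = 3.607×10^-3 rad.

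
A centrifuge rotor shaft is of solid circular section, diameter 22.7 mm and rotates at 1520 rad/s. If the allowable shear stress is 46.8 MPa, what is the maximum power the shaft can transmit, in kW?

J = πd⁴/32 = π(0.0227)⁴/32 = 2.607×10^-8 m⁴.
T_max = τ_allow·J/r = 4.68×10^7 × 2.607×10^-8 / 0.0113 = 107.5 N·m.
ω = 1520 rad/s, so P_max = T_max·ω = 1.634×10^5 W.

163 kW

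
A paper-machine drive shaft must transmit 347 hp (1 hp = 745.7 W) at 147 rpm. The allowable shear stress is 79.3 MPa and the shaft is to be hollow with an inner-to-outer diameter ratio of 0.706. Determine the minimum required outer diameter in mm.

ω = 2π·147/60 = 15.39 rad/s, so T = P/ω = 347×745.7 / 15.39 = 16810 N·m.
For a hollow shaft with d_i/d_o = 0.706: τ_max = 16T/(π d_o³ (1−k⁴)), so d_o = [16T/(π τ_allow (1−k⁴))]^(1/3) = [16·16810/(π·7.93×10^7·0.7516)]^(1/3) = 0.1128 m.

113 mm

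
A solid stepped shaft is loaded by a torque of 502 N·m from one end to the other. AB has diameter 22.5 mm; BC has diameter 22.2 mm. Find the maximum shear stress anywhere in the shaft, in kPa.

234000 kPa

Under the same torque, τ_max = 16T/(πd³) is largest where d is smallest — segment BC (d = 22.2 mm).
τ_max = 16·502.0/(π·(0.0222)³) = 2.337×10^8 Pa.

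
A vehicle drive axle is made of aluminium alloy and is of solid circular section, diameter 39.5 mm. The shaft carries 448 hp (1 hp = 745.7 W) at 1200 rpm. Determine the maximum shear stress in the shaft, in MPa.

220 MPa

ω = 2π·1200/60 = 125.7 rad/s, so T = P/ω = 448×745.7 / 125.7 = 2658 N·m.
J = πd⁴/32 = π(0.0395)⁴/32 = 2.390×10^-7 m⁴.
τ_max = T·r/J = 2658 × 0.0198 / 2.390×10^-7 = 2.197×10^8 Pa.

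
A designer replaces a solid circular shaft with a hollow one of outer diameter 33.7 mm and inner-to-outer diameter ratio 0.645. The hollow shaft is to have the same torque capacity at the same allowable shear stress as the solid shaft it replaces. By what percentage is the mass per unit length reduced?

Equal τ_max and T ⇒ the solid shaft needs d_s³ = d_o³(1−k⁴), so d_s = 33.7·(1−0.645⁴)^(1/3) = 31.63 mm.
Area ratio A_h/A_s = d_o²(1−k²)/d_s² = (1−k²)/(1−k⁴)^(2/3) = 0.6629.
Mass saving = 1 − 0.6629 = 33.7 %.

33.7 %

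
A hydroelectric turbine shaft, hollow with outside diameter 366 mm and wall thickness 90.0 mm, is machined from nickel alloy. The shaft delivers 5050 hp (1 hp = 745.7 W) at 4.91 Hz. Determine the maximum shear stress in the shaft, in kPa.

13600 kPa

ω = 2π·4.91 = 30.85 rad/s, so T = P/ω = 5050×745.7 / 30.85 = 122100 N·m.
J = π(d_o⁴ − d_i⁴)/32 = π(0.366⁴ − 0.186⁴)/32 = 1.644×10^-3 m⁴.
τ_max = T·r/J = 122100 × 0.183 / 1.644×10^-3 = 1.359×10^7 Pa.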